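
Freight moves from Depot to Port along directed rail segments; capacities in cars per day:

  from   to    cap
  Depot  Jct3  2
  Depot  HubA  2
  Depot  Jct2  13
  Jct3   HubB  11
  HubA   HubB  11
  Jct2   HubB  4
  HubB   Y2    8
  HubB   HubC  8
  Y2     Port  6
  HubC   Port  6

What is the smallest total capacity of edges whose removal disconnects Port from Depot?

8

Augment Depot→Jct3→HubB→Y2→Port: bottleneck 2, flow now 2.
Augment Depot→HubA→HubB→Y2→Port: bottleneck 2, flow now 4.
Augment Depot→Jct2→HubB→Y2→Port: bottleneck 2, flow now 6.
Augment Depot→Jct2→HubB→HubC→Port: bottleneck 2, flow now 8.
No augmenting path remains; maximum flow = 8.
By max-flow min-cut, the minimum cut capacity equals the max flow.
In the residual graph, reachable from Depot: {Depot, Jct2}.
Min-cut edges: Depot→Jct3 (2), Depot→HubA (2), Jct2→HubB (4); capacity 2 + 2 + 4 = 8.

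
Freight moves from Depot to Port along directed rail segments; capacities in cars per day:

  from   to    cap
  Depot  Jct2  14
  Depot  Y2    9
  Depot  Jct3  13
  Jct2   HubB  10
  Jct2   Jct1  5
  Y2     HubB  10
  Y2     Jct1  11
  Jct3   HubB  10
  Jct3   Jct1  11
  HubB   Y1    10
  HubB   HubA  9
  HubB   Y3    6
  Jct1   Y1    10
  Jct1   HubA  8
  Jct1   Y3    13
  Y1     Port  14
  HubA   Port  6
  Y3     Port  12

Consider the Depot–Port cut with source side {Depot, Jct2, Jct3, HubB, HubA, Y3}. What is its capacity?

Edges leaving {Depot, Jct2, Jct3, HubB, HubA, Y3}: Depot→Y2 (9), Jct2→Jct1 (5), Jct3→Jct1 (11), HubB→Y1 (10), HubA→Port (6), Y3→Port (12).
Cut capacity = 9 + 5 + 11 + 10 + 6 + 12 = 53.

53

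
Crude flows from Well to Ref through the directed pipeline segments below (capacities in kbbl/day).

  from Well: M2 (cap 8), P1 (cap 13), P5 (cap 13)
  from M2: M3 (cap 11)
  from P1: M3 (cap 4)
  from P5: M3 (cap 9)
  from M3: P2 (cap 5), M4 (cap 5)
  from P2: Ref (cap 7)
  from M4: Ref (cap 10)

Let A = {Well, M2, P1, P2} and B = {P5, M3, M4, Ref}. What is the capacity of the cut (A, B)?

Edges leaving {Well, M2, P1, P2}: Well→P5 (13), M2→M3 (11), P1→M3 (4), P2→Ref (7).
Cut capacity = 13 + 11 + 4 + 7 = 35.

35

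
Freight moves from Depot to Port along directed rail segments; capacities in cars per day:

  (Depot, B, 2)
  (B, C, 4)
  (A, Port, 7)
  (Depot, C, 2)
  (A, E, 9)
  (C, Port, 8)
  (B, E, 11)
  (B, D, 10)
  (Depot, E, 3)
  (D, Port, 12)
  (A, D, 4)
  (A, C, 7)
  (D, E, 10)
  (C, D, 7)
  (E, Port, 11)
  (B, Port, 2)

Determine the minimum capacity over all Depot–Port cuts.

7

Augment Depot→B→Port: bottleneck 2, flow now 2.
Augment Depot→C→Port: bottleneck 2, flow now 4.
Augment Depot→E→Port: bottleneck 3, flow now 7.
No augmenting path remains; maximum flow = 7.
By max-flow min-cut, the minimum cut capacity equals the max flow.
In the residual graph, reachable from Depot: {Depot}.
Min-cut edges: Depot→B (2), Depot→C (2), Depot→E (3); capacity 2 + 2 + 3 = 7.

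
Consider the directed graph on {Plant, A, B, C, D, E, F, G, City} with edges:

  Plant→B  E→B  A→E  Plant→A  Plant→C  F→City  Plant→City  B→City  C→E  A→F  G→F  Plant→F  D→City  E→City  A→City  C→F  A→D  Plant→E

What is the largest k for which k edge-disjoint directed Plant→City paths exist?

5

Assign every edge capacity 1; by Menger, the answer equals the max flow.
Path Plant→City (+1); total 1.
Path Plant→A→City (+1); total 2.
Path Plant→B→City (+1); total 3.
Path Plant→E→City (+1); total 4.
Path Plant→F→City (+1); total 5.
No residual Plant→City path; max flow = 5.
Certifying cut of size 5: {B→City, E→City, F→City, Plant→A, Plant→City}.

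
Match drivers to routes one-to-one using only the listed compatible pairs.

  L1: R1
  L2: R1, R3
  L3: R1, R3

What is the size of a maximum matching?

2

Unit-capacity flow: source→left, listed edges, right→sink; max matching = max flow.
Augmenting path L1→R1 (+1); matched 1.
Augmenting path L2→R3 (+1); matched 2.
No augmenting path remains; maximum matching = 2.
König certificate: {R1, R3} is a vertex cover of size 2 (every listed pair touches it), so no matching can be larger.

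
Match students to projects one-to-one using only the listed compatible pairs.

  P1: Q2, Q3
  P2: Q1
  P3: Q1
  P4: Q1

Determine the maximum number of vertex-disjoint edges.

2

Unit-capacity flow: source→left, listed edges, right→sink; max matching = max flow.
Augmenting path P1→Q2 (+1); matched 1.
Augmenting path P2→Q1 (+1); matched 2.
No augmenting path remains; maximum matching = 2.
König certificate: {P1, Q1} is a vertex cover of size 2 (every listed pair touches it), so no matching can be larger.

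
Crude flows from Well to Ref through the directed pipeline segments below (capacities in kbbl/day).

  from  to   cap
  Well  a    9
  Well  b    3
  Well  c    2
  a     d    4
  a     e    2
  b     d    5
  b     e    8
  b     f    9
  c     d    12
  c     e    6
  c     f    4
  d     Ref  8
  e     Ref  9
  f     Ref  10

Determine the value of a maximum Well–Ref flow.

Augment Well→a→d→Ref: bottleneck 4, flow now 4.
Augment Well→a→e→Ref: bottleneck 2, flow now 6.
Augment Well→b→d→Ref: bottleneck 3, flow now 9.
Augment Well→c→d→Ref: bottleneck 1, flow now 10.
Augment Well→c→e→Ref: bottleneck 1, flow now 11.
No augmenting path remains; maximum flow = 11.
In the residual graph, reachable from Well: {Well, a}.
Min-cut edges: Well→b (3), Well→c (2), a→d (4), a→e (2); capacity 3 + 2 + 4 + 2 = 11.
This cut is saturated, so no flow can exceed 11.

11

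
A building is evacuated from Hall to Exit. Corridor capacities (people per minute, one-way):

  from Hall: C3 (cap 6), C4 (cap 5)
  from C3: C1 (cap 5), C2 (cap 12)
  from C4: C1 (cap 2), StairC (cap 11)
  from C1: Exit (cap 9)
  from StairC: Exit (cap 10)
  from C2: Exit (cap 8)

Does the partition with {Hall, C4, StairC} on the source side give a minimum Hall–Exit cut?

No — its capacity is 18, but the minimum cut has capacity 11.

Given cut capacity: 6 + 2 + 10 = 18.
Augment Hall→C3→C1→Exit: bottleneck 5, flow now 5.
Augment Hall→C3→C2→Exit: bottleneck 1, flow now 6.
Augment Hall→C4→C1→Exit: bottleneck 2, flow now 8.
Augment Hall→C4→StairC→Exit: bottleneck 3, flow now 11.
No augmenting path remains; maximum flow = 11.
In the residual graph, reachable from Hall: {Hall}.
Min-cut edges: Hall→C3 (6), Hall→C4 (5); capacity 6 + 5 = 11.
Cut capacity 18 exceeds the max flow 11, so it is not minimum.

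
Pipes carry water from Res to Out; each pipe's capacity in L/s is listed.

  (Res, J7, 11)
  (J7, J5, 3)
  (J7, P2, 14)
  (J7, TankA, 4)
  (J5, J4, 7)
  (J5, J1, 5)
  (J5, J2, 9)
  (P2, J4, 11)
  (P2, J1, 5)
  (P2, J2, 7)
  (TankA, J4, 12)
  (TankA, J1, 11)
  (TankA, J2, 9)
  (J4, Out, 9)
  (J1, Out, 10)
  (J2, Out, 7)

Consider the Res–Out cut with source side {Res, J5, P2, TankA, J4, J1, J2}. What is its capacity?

Edges leaving {Res, J5, P2, TankA, J4, J1, J2}: Res→J7 (11), J4→Out (9), J1→Out (10), J2→Out (7).
Cut capacity = 11 + 9 + 10 + 7 = 37.

37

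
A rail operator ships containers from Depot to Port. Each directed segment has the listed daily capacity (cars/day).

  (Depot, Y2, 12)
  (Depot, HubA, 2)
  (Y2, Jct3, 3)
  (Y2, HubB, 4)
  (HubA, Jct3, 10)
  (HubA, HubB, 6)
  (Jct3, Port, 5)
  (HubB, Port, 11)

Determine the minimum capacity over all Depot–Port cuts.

9

Augment Depot→Y2→Jct3→Port: bottleneck 3, flow now 3.
Augment Depot→Y2→HubB→Port: bottleneck 4, flow now 7.
Augment Depot→HubA→Jct3→Port: bottleneck 2, flow now 9.
No augmenting path remains; maximum flow = 9.
By max-flow min-cut, the minimum cut capacity equals the max flow.
In the residual graph, reachable from Depot: {Depot, Y2}.
Min-cut edges: Depot→HubA (2), Y2→Jct3 (3), Y2→HubB (4); capacity 2 + 3 + 4 = 9.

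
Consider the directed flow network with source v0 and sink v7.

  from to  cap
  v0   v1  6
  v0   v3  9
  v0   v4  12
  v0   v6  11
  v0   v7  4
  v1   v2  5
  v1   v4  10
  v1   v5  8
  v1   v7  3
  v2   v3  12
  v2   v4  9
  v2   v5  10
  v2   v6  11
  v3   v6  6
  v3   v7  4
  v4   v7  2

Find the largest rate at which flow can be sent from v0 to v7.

Augment v0→v7: bottleneck 4, flow now 4.
Augment v0→v1→v7: bottleneck 3, flow now 7.
Augment v0→v3→v7: bottleneck 4, flow now 11.
Augment v0→v4→v7: bottleneck 2, flow now 13.
No augmenting path remains; maximum flow = 13.
In the residual graph, reachable from v0: {v0, v1, v2, v3, v4, v5, v6}.
Min-cut edges: v0→v7 (4), v1→v7 (3), v3→v7 (4), v4→v7 (2); capacity 4 + 3 + 4 + 2 = 13.
This cut is saturated, so no flow can exceed 13.

13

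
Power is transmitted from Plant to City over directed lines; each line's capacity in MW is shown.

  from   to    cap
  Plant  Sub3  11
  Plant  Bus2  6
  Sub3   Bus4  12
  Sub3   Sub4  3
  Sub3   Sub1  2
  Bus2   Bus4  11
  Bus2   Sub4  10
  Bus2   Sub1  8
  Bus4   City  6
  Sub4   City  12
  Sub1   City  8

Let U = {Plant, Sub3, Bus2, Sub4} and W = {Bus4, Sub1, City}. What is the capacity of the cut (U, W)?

45

Edges leaving {Plant, Sub3, Bus2, Sub4}: Sub3→Bus4 (12), Sub3→Sub1 (2), Bus2→Bus4 (11), Bus2→Sub1 (8), Sub4→City (12).
Cut capacity = 12 + 2 + 11 + 8 + 12 = 45.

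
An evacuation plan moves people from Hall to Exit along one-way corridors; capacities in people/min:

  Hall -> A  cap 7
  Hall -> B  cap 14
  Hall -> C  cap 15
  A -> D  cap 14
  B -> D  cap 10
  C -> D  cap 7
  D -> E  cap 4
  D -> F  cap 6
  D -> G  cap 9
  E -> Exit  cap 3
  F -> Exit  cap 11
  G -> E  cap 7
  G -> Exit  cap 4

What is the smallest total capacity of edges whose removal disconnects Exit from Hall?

Augment Hall→A→D→E→Exit: bottleneck 3, flow now 3.
Augment Hall→A→D→F→Exit: bottleneck 4, flow now 7.
Augment Hall→B→D→F→Exit: bottleneck 2, flow now 9.
Augment Hall→B→D→G→Exit: bottleneck 4, flow now 13.
No augmenting path remains; maximum flow = 13.
By max-flow min-cut, the minimum cut capacity equals the max flow.
In the residual graph, reachable from Hall: {Hall, A, B, C, D, E, G}.
Min-cut edges: D→F (6), E→Exit (3), G→Exit (4); capacity 6 + 3 + 4 = 13.

13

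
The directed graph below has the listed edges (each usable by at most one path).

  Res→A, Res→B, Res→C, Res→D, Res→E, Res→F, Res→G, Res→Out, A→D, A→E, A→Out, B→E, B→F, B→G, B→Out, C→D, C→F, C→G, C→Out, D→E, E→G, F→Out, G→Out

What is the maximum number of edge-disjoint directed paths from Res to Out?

Assign every edge capacity 1; by Menger, the answer equals the max flow.
Path Res→Out (+1); total 1.
Path Res→A→Out (+1); total 2.
Path Res→B→Out (+1); total 3.
Path Res→C→Out (+1); total 4.
Path Res→F→Out (+1); total 5.
Path Res→G→Out (+1); total 6.
No residual Res→Out path; max flow = 6.
Certifying cut of size 6: {G→Out, Res→A, Res→B, Res→C, Res→F, Res→Out}.

6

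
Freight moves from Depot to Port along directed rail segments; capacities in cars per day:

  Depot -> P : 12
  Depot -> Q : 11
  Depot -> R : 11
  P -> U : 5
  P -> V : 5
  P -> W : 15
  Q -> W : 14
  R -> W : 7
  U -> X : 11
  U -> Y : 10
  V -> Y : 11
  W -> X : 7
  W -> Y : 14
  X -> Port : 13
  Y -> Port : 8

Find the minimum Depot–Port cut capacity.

Augment Depot→P→U→X→Port: bottleneck 5, flow now 5.
Augment Depot→P→V→Y→Port: bottleneck 5, flow now 10.
Augment Depot→P→W→X→Port: bottleneck 2, flow now 12.
Augment Depot→Q→W→X→Port: bottleneck 5, flow now 17.
Augment Depot→Q→W→Y→Port: bottleneck 3, flow now 20.
No augmenting path remains; maximum flow = 20.
By max-flow min-cut, the minimum cut capacity equals the max flow.
In the residual graph, reachable from Depot: {Depot, P, Q, R, V, W, Y}.
Min-cut edges: P→U (5), W→X (7), Y→Port (8); capacity 5 + 7 + 8 = 20.

20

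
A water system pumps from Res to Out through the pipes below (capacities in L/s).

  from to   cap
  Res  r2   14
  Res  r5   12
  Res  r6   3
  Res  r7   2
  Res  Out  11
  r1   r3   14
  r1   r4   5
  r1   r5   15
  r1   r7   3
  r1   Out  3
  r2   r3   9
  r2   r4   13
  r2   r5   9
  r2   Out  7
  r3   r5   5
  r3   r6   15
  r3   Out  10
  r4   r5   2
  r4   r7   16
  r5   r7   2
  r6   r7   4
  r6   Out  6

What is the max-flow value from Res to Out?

Augment Res→Out: bottleneck 11, flow now 11.
Augment Res→r2→Out: bottleneck 7, flow now 18.
Augment Res→r6→Out: bottleneck 3, flow now 21.
Augment Res→r2→r3→Out: bottleneck 7, flow now 28.
No augmenting path remains; maximum flow = 28.
In the residual graph, reachable from Res: {Res, r5, r7}.
Min-cut edges: Res→r2 (14), Res→r6 (3), Res→Out (11); capacity 14 + 3 + 11 = 28.
This cut is saturated, so no flow can exceed 28.

28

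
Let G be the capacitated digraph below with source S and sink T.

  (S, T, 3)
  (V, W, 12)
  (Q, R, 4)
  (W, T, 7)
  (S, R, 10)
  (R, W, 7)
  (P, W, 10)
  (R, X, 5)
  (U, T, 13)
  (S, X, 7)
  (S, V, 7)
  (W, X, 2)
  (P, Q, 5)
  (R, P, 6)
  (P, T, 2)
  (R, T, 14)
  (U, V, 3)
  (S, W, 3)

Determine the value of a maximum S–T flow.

Augment S→T: bottleneck 3, flow now 3.
Augment S→R→T: bottleneck 10, flow now 13.
Augment S→W→T: bottleneck 3, flow now 16.
Augment S→V→W→T: bottleneck 4, flow now 20.
No augmenting path remains; maximum flow = 20.
In the residual graph, reachable from S: {S, V, W, X}.
Min-cut edges: S→R (10), S→T (3), W→T (7); capacity 10 + 3 + 7 = 20.
This cut is saturated, so no flow can exceed 20.

20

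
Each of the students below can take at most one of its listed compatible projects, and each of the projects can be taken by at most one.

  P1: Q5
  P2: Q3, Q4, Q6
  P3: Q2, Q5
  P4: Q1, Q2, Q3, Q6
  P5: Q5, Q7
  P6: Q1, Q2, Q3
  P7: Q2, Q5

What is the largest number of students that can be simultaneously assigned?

Unit-capacity flow: source→left, listed edges, right→sink; max matching = max flow.
Augmenting path P1→Q5 (+1); matched 1.
Augmenting path P2→Q3 (+1); matched 2.
Augmenting path P3→Q2 (+1); matched 3.
Augmenting path P4→Q1 (+1); matched 4.
Augmenting path P5→Q7 (+1); matched 5.
Augmenting path P6→Q1→P4→Q6 (+1); matched 6.
No augmenting path remains; maximum matching = 6.
König certificate: {P2, P4, P5, P6, Q2, Q5} is a vertex cover of size 6 (every listed pair touches it), so no matching can be larger.

6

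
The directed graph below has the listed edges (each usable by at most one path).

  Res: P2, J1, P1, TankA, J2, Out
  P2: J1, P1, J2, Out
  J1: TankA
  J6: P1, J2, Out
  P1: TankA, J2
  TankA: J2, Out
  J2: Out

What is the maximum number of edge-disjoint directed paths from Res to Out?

Assign every edge capacity 1; by Menger, the answer equals the max flow.
Path Res→Out (+1); total 1.
Path Res→P2→Out (+1); total 2.
Path Res→TankA→Out (+1); total 3.
Path Res→J2→Out (+1); total 4.
No residual Res→Out path; max flow = 4.
Certifying cut of size 4: {J2→Out, Res→Out, Res→P2, TankA→Out}.

4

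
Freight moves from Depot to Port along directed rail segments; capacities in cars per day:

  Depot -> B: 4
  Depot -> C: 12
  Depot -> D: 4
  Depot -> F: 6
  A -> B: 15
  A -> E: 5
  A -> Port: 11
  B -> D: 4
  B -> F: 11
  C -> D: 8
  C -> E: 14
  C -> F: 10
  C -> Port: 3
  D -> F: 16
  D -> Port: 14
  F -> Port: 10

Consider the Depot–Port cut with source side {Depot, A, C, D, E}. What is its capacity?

79

Edges leaving {Depot, A, C, D, E}: Depot→B (4), Depot→F (6), A→B (15), A→Port (11), C→F (10), C→Port (3), D→F (16), D→Port (14).
Cut capacity = 4 + 6 + 15 + 11 + 10 + 3 + 16 + 14 = 79.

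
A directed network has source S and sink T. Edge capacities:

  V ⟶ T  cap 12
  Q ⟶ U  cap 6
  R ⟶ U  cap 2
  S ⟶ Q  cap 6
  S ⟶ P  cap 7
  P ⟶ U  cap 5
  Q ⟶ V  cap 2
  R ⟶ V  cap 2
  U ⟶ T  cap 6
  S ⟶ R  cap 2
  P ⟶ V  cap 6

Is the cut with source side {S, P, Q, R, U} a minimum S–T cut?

No — its capacity is 16, but the minimum cut has capacity 15.

Given cut capacity: 6 + 2 + 2 + 6 = 16.
Augment S→P→U→T: bottleneck 5, flow now 5.
Augment S→P→V→T: bottleneck 2, flow now 7.
Augment S→Q→U→T: bottleneck 1, flow now 8.
Augment S→Q→V→T: bottleneck 2, flow now 10.
Augment S→R→V→T: bottleneck 2, flow now 12.
Augment S→Q→U→P→V→T: bottleneck 3, flow now 15. (uses reverse residual edge)
No augmenting path remains; maximum flow = 15.
In the residual graph, reachable from S: {S}.
Min-cut edges: S→P (7), S→Q (6), S→R (2); capacity 7 + 6 + 2 = 15.
Cut capacity 16 exceeds the max flow 15, so it is not minimum.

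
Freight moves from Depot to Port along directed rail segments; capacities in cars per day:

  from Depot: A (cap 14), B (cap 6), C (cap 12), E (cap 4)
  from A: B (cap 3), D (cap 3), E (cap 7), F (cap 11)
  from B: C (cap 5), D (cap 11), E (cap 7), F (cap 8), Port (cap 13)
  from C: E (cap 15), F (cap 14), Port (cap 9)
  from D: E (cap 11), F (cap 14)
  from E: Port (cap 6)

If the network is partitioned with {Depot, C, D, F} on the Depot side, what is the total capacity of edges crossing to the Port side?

Edges leaving {Depot, C, D, F}: Depot→A (14), Depot→B (6), Depot→E (4), C→E (15), C→Port (9), D→E (11).
Cut capacity = 14 + 6 + 4 + 15 + 9 + 11 = 59.

59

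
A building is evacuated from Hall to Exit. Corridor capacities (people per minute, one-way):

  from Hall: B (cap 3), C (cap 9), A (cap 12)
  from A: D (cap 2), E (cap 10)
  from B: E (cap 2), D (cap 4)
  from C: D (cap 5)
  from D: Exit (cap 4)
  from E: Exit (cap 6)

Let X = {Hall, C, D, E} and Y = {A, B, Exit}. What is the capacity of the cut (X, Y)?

25

Edges leaving {Hall, C, D, E}: Hall→A (12), Hall→B (3), D→Exit (4), E→Exit (6).
Cut capacity = 12 + 3 + 4 + 6 = 25.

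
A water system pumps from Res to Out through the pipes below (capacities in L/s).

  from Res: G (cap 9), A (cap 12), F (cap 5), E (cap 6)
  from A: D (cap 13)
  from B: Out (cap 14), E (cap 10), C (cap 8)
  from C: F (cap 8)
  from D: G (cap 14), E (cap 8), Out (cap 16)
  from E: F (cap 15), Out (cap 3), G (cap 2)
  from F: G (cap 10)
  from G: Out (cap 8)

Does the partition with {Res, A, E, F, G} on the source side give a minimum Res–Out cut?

Given cut capacity: 13 + 3 + 8 = 24.
Augment Res→E→Out: bottleneck 3, flow now 3.
Augment Res→G→Out: bottleneck 8, flow now 11.
Augment Res→A→D→Out: bottleneck 12, flow now 23.
No augmenting path remains; maximum flow = 23.
In the residual graph, reachable from Res: {Res, E, F, G}.
Min-cut edges: Res→A (12), E→Out (3), G→Out (8); capacity 12 + 3 + 8 = 23.
Cut capacity 24 exceeds the max flow 23, so it is not minimum.

No — its capacity is 24, but the minimum cut has capacity 23.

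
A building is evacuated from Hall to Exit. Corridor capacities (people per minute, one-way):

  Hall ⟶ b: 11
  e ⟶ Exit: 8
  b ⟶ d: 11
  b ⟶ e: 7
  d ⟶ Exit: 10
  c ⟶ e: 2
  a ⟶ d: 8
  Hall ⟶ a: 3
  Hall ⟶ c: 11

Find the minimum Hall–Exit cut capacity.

16

Augment Hall→a→d→Exit: bottleneck 3, flow now 3.
Augment Hall→b→d→Exit: bottleneck 7, flow now 10.
Augment Hall→b→e→Exit: bottleneck 4, flow now 14.
Augment Hall→c→e→Exit: bottleneck 2, flow now 16.
No augmenting path remains; maximum flow = 16.
By max-flow min-cut, the minimum cut capacity equals the max flow.
In the residual graph, reachable from Hall: {Hall, c}.
Min-cut edges: Hall→a (3), Hall→b (11), c→e (2); capacity 3 + 11 + 2 = 16.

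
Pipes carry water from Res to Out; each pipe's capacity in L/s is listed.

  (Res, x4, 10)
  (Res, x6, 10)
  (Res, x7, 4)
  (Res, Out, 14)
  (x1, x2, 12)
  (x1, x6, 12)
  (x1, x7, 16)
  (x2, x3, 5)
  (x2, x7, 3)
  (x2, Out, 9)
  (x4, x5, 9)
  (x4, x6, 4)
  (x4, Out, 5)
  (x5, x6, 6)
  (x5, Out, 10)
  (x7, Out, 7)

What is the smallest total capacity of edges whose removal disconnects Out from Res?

28

Augment Res→Out: bottleneck 14, flow now 14.
Augment Res→x4→Out: bottleneck 5, flow now 19.
Augment Res→x7→Out: bottleneck 4, flow now 23.
Augment Res→x4→x5→Out: bottleneck 5, flow now 28.
No augmenting path remains; maximum flow = 28.
By max-flow min-cut, the minimum cut capacity equals the max flow.
In the residual graph, reachable from Res: {Res, x6}.
Min-cut edges: Res→x4 (10), Res→x7 (4), Res→Out (14); capacity 10 + 4 + 14 = 28.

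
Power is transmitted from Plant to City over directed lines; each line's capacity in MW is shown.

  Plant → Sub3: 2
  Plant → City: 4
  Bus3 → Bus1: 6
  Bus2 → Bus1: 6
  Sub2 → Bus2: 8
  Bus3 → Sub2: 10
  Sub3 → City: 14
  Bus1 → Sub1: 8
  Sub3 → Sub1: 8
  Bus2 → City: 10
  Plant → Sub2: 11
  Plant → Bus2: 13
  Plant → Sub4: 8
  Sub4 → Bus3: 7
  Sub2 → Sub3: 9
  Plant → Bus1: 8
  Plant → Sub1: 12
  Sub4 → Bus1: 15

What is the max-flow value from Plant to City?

Augment Plant→City: bottleneck 4, flow now 4.
Augment Plant→Bus2→City: bottleneck 10, flow now 14.
Augment Plant→Sub3→City: bottleneck 2, flow now 16.
Augment Plant→Sub2→Sub3→City: bottleneck 9, flow now 25.
No augmenting path remains; maximum flow = 25.
In the residual graph, reachable from Plant: {Plant, Sub4, Bus3, Sub2, Bus2, Bus1, Sub1}.
Min-cut edges: Plant→Sub3 (2), Plant→City (4), Sub2→Sub3 (9), Bus2→City (10); capacity 2 + 4 + 9 + 10 = 25.
This cut is saturated, so no flow can exceed 25.

25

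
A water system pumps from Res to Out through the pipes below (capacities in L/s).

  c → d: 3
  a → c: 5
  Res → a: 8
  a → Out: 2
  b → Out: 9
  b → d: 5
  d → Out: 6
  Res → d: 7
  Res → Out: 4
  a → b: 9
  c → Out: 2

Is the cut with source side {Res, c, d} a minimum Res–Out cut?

No — its capacity is 20, but the minimum cut has capacity 18.

Given cut capacity: 8 + 4 + 2 + 6 = 20.
Augment Res→Out: bottleneck 4, flow now 4.
Augment Res→a→Out: bottleneck 2, flow now 6.
Augment Res→d→Out: bottleneck 6, flow now 12.
Augment Res→a→b→Out: bottleneck 6, flow now 18.
No augmenting path remains; maximum flow = 18.
In the residual graph, reachable from Res: {Res, d}.
Min-cut edges: Res→a (8), Res→Out (4), d→Out (6); capacity 8 + 4 + 6 = 18.
Cut capacity 20 exceeds the max flow 18, so it is not minimum.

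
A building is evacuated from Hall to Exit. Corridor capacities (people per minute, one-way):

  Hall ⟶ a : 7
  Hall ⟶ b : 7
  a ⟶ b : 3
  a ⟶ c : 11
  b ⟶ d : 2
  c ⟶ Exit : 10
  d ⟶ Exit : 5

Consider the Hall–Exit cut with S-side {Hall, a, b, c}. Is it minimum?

No — its capacity is 12, but the minimum cut has capacity 9.

Given cut capacity: 2 + 10 = 12.
Augment Hall→a→c→Exit: bottleneck 7, flow now 7.
Augment Hall→b→d→Exit: bottleneck 2, flow now 9.
No augmenting path remains; maximum flow = 9.
In the residual graph, reachable from Hall: {Hall, b}.
Min-cut edges: Hall→a (7), b→d (2); capacity 7 + 2 = 9.
Cut capacity 12 exceeds the max flow 9, so it is not minimum.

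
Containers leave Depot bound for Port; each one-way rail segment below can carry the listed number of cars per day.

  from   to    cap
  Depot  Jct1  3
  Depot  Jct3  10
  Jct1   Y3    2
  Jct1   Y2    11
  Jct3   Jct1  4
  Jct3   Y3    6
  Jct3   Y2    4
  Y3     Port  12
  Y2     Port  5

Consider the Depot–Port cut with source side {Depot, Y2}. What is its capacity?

18

Edges leaving {Depot, Y2}: Depot→Jct1 (3), Depot→Jct3 (10), Y2→Port (5).
Cut capacity = 3 + 10 + 5 = 18.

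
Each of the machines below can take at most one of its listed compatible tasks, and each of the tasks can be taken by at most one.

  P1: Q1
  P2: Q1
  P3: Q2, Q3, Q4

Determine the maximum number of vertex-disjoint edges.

2

Unit-capacity flow: source→left, listed edges, right→sink; max matching = max flow.
Augmenting path P1→Q1 (+1); matched 1.
Augmenting path P3→Q2 (+1); matched 2.
No augmenting path remains; maximum matching = 2.
König certificate: {P3, Q1} is a vertex cover of size 2 (every listed pair touches it), so no matching can be larger.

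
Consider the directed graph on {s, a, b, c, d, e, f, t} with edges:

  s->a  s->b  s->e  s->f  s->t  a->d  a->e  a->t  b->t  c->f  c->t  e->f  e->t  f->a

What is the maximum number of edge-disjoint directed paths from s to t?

Assign every edge capacity 1; by Menger, the answer equals the max flow.
Path s→t (+1); total 1.
Path s→a→t (+1); total 2.
Path s→b→t (+1); total 3.
Path s→e→t (+1); total 4.
No residual s→t path; max flow = 4.
Certifying cut of size 4: {a→t, e→t, s→b, s→t}.

4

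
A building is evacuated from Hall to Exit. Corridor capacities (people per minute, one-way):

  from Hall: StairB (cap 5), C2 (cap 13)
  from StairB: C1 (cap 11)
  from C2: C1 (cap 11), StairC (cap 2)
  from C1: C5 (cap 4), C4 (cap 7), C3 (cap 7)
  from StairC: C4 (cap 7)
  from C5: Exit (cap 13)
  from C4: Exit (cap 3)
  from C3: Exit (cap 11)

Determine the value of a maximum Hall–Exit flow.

14

Augment Hall→StairB→C1→C5→Exit: bottleneck 4, flow now 4.
Augment Hall→StairB→C1→C4→Exit: bottleneck 1, flow now 5.
Augment Hall→C2→C1→C4→Exit: bottleneck 2, flow now 7.
Augment Hall→C2→C1→C3→Exit: bottleneck 7, flow now 14.
No augmenting path remains; maximum flow = 14.
In the residual graph, reachable from Hall: {Hall, StairB, C2, C1, StairC, C4}.
Min-cut edges: C1→C5 (4), C1→C3 (7), C4→Exit (3); capacity 4 + 7 + 3 = 14.
This cut is saturated, so no flow can exceed 14.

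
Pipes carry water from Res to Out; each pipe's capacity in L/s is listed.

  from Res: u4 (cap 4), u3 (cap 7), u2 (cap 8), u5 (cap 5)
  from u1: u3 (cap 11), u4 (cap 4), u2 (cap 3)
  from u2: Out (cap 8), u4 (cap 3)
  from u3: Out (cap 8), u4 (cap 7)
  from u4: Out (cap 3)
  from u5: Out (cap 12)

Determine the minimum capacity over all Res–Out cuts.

23

Augment Res→u2→Out: bottleneck 8, flow now 8.
Augment Res→u3→Out: bottleneck 7, flow now 15.
Augment Res→u4→Out: bottleneck 3, flow now 18.
Augment Res→u5→Out: bottleneck 5, flow now 23.
No augmenting path remains; maximum flow = 23.
By max-flow min-cut, the minimum cut capacity equals the max flow.
In the residual graph, reachable from Res: {Res, u4}.
Min-cut edges: Res→u2 (8), Res→u3 (7), Res→u5 (5), u4→Out (3); capacity 8 + 7 + 5 + 3 = 23.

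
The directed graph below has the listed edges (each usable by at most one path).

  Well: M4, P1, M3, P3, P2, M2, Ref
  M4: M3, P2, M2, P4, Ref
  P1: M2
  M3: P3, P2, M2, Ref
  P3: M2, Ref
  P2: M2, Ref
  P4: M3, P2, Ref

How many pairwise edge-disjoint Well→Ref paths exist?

5

Assign every edge capacity 1; by Menger, the answer equals the max flow.
Path Well→Ref (+1); total 1.
Path Well→M4→Ref (+1); total 2.
Path Well→M3→Ref (+1); total 3.
Path Well→P3→Ref (+1); total 4.
Path Well→P2→Ref (+1); total 5.
No residual Well→Ref path; max flow = 5.
Certifying cut of size 5: {Well→M3, Well→M4, Well→P2, Well→P3, Well→Ref}.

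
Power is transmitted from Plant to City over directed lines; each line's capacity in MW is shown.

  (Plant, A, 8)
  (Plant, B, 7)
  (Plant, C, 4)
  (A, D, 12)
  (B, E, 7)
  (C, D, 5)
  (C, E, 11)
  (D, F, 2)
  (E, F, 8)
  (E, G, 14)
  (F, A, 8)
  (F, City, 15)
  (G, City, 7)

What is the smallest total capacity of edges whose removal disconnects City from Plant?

13

Augment Plant→A→D→F→City: bottleneck 2, flow now 2.
Augment Plant→B→E→F→City: bottleneck 7, flow now 9.
Augment Plant→C→E→F→City: bottleneck 1, flow now 10.
Augment Plant→C→E→G→City: bottleneck 3, flow now 13.
No augmenting path remains; maximum flow = 13.
By max-flow min-cut, the minimum cut capacity equals the max flow.
In the residual graph, reachable from Plant: {Plant, A, D}.
Min-cut edges: Plant→B (7), Plant→C (4), D→F (2); capacity 7 + 4 + 2 = 13.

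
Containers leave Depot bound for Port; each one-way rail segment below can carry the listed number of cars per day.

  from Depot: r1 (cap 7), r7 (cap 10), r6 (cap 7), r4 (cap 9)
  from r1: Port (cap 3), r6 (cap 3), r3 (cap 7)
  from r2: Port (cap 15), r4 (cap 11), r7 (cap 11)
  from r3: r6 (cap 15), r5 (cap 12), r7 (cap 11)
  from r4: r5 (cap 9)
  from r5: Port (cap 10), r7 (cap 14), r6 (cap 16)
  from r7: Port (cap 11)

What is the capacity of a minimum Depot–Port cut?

24

Augment Depot→r1→Port: bottleneck 3, flow now 3.
Augment Depot→r7→Port: bottleneck 10, flow now 13.
Augment Depot→r4→r5→Port: bottleneck 9, flow now 22.
Augment Depot→r1→r3→r5→Port: bottleneck 1, flow now 23.
Augment Depot→r1→r3→r7→Port: bottleneck 1, flow now 24.
No augmenting path remains; maximum flow = 24.
By max-flow min-cut, the minimum cut capacity equals the max flow.
In the residual graph, reachable from Depot: {Depot, r1, r3, r4, r5, r6, r7}.
Min-cut edges: r1→Port (3), r5→Port (10), r7→Port (11); capacity 3 + 10 + 11 = 24.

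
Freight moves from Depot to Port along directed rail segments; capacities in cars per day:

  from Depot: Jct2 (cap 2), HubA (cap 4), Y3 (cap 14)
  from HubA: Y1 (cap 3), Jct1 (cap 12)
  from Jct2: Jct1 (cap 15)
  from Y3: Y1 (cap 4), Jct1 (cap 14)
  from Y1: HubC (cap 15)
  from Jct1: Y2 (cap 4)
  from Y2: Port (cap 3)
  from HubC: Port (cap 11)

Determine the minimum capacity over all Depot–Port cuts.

10

Augment Depot→HubA→Y1→HubC→Port: bottleneck 3, flow now 3.
Augment Depot→HubA→Jct1→Y2→Port: bottleneck 1, flow now 4.
Augment Depot→Jct2→Jct1→Y2→Port: bottleneck 2, flow now 6.
Augment Depot→Y3→Y1→HubC→Port: bottleneck 4, flow now 10.
No augmenting path remains; maximum flow = 10.
By max-flow min-cut, the minimum cut capacity equals the max flow.
In the residual graph, reachable from Depot: {Depot, HubA, Jct2, Y3, Jct1, Y2}.
Min-cut edges: HubA→Y1 (3), Y3→Y1 (4), Y2→Port (3); capacity 3 + 4 + 3 = 10.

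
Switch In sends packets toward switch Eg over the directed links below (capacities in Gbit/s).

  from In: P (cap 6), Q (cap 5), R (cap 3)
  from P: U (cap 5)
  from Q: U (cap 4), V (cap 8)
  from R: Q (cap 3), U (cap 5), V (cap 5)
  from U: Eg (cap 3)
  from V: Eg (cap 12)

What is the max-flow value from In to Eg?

Augment In→P→U→Eg: bottleneck 3, flow now 3.
Augment In→Q→V→Eg: bottleneck 5, flow now 8.
Augment In→R→V→Eg: bottleneck 3, flow now 11.
No augmenting path remains; maximum flow = 11.
In the residual graph, reachable from In: {In, P, U}.
Min-cut edges: In→Q (5), In→R (3), U→Eg (3); capacity 5 + 3 + 3 = 11.
This cut is saturated, so no flow can exceed 11.

11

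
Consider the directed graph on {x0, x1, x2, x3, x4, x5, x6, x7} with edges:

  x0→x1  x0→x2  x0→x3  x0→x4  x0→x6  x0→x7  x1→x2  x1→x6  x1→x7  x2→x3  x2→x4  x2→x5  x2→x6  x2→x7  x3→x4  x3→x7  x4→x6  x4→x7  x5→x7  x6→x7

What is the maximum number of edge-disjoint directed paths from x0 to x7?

6

Assign every edge capacity 1; by Menger, the answer equals the max flow.
Path x0→x7 (+1); total 1.
Path x0→x1→x7 (+1); total 2.
Path x0→x2→x7 (+1); total 3.
Path x0→x3→x7 (+1); total 4.
Path x0→x4→x7 (+1); total 5.
Path x0→x6→x7 (+1); total 6.
No residual x0→x7 path; max flow = 6.
Certifying cut of size 6: {x0→x1, x0→x2, x0→x3, x0→x4, x0→x6, x0→x7}.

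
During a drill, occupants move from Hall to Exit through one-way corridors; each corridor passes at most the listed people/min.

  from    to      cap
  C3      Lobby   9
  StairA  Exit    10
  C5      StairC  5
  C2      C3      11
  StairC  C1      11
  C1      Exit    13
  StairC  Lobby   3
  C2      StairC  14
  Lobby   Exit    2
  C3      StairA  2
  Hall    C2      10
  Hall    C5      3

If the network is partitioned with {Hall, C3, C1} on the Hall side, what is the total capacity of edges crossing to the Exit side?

37

Edges leaving {Hall, C3, C1}: Hall→C5 (3), Hall→C2 (10), C3→StairA (2), C3→Lobby (9), C1→Exit (13).
Cut capacity = 3 + 10 + 2 + 9 + 13 = 37.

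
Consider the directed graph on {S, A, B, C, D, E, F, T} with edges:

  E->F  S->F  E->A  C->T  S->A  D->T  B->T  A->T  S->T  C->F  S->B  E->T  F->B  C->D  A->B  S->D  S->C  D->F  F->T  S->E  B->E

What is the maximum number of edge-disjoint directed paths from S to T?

7

Assign every edge capacity 1; by Menger, the answer equals the max flow.
Path S→T (+1); total 1.
Path S→A→T (+1); total 2.
Path S→B→T (+1); total 3.
Path S→C→T (+1); total 4.
Path S→D→T (+1); total 5.
Path S→E→T (+1); total 6.
Path S→F→T (+1); total 7.
No residual S→T path; max flow = 7.
Certifying cut of size 7: {S→A, S→B, S→C, S→D, S→E, S→F, S→T}.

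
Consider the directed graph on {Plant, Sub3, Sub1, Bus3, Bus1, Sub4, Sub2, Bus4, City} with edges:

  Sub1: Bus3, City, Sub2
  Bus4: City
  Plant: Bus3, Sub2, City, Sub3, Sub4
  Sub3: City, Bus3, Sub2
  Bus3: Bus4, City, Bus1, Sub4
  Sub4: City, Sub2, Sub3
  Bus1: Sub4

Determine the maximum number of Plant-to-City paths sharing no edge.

Assign every edge capacity 1; by Menger, the answer equals the max flow.
Path Plant→City (+1); total 1.
Path Plant→Sub3→City (+1); total 2.
Path Plant→Bus3→City (+1); total 3.
Path Plant→Sub4→City (+1); total 4.
No residual Plant→City path; max flow = 4.
Certifying cut of size 4: {Plant→Bus3, Plant→City, Plant→Sub3, Plant→Sub4}.

4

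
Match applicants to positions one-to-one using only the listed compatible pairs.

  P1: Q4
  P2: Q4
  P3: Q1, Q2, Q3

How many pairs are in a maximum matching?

Unit-capacity flow: source→left, listed edges, right→sink; max matching = max flow.
Augmenting path P1→Q4 (+1); matched 1.
Augmenting path P3→Q1 (+1); matched 2.
No augmenting path remains; maximum matching = 2.
König certificate: {P3, Q4} is a vertex cover of size 2 (every listed pair touches it), so no matching can be larger.

2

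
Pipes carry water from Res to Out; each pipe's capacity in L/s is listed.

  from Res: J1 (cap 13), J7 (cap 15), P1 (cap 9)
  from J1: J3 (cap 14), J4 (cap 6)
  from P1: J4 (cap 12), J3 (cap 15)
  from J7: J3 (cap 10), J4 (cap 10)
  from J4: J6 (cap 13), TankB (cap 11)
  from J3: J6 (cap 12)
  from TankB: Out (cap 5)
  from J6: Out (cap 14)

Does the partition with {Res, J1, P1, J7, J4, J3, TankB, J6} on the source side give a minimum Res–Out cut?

Yes — it is a minimum cut (capacity 19).

Given cut capacity: 5 + 14 = 19.
Augment Res→J1→J4→TankB→Out: bottleneck 5, flow now 5.
Augment Res→J1→J4→J6→Out: bottleneck 1, flow now 6.
Augment Res→J1→J3→J6→Out: bottleneck 7, flow now 13.
Augment Res→P1→J4→J6→Out: bottleneck 6, flow now 19.
No augmenting path remains; maximum flow = 19.
Cut capacity 19 equals the max flow, so it is a minimum cut.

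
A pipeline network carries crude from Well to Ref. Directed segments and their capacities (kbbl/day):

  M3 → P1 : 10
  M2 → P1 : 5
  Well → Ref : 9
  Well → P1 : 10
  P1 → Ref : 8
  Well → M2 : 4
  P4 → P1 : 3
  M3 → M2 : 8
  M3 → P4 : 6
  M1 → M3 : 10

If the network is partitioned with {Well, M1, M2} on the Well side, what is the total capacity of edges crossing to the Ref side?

Edges leaving {Well, M1, M2}: Well→P1 (10), Well→Ref (9), M1→M3 (10), M2→P1 (5).
Cut capacity = 10 + 9 + 10 + 5 = 34.

34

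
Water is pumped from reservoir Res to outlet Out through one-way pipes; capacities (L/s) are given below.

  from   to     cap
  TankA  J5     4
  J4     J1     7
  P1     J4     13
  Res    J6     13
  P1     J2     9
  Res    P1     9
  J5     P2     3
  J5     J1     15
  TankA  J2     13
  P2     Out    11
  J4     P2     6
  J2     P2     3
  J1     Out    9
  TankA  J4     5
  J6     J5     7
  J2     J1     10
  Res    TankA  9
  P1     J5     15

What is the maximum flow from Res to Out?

Augment Res→P1→J2→P2→Out: bottleneck 3, flow now 3.
Augment Res→P1→J2→J1→Out: bottleneck 6, flow now 9.
Augment Res→J6→J5→P2→Out: bottleneck 3, flow now 12.
Augment Res→J6→J5→J1→Out: bottleneck 3, flow now 15.
Augment Res→TankA→J4→P2→Out: bottleneck 5, flow now 20.
No augmenting path remains; maximum flow = 20.
In the residual graph, reachable from Res: {Res, P1, J6, TankA, J2, J4, J5, P2, J1}.
Min-cut edges: P2→Out (11), J1→Out (9); capacity 11 + 9 = 20.
This cut is saturated, so no flow can exceed 20.

20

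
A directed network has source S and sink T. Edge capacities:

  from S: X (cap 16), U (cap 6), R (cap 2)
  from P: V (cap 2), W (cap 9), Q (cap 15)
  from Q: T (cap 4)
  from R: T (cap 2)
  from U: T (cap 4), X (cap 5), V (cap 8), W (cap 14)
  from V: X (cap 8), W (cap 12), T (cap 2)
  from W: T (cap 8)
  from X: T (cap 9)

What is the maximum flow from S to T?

Augment S→R→T: bottleneck 2, flow now 2.
Augment S→U→T: bottleneck 4, flow now 6.
Augment S→X→T: bottleneck 9, flow now 15.
Augment S→U→V→T: bottleneck 2, flow now 17.
No augmenting path remains; maximum flow = 17.
In the residual graph, reachable from S: {S, X}.
Min-cut edges: S→R (2), S→U (6), X→T (9); capacity 2 + 6 + 9 = 17.
This cut is saturated, so no flow can exceed 17.

17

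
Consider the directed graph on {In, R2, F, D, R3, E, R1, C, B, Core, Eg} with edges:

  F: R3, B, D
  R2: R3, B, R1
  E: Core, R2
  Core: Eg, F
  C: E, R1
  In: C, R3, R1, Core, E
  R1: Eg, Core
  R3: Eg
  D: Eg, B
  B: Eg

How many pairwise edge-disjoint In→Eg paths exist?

Assign every edge capacity 1; by Menger, the answer equals the max flow.
Path In→R3→Eg (+1); total 1.
Path In→R1→Eg (+1); total 2.
Path In→Core→Eg (+1); total 3.
Path In→E→R2→B→Eg (+1); total 4.
Path In→C→E→Core→F→D→Eg (+1); total 5.
No residual In→Eg path; max flow = 5.
Certifying cut of size 5: {In→C, In→Core, In→E, In→R1, In→R3}.

5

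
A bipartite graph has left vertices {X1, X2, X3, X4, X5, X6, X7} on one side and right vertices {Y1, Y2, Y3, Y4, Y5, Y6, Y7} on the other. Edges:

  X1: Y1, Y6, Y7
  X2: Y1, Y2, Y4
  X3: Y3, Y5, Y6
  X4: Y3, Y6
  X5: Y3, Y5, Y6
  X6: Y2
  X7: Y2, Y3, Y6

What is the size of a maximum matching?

6

Unit-capacity flow: source→left, listed edges, right→sink; max matching = max flow.
Augmenting path X1→Y1 (+1); matched 1.
Augmenting path X2→Y2 (+1); matched 2.
Augmenting path X3→Y3 (+1); matched 3.
Augmenting path X4→Y6 (+1); matched 4.
Augmenting path X5→Y5 (+1); matched 5.
Augmenting path X6→Y2→X2→Y4 (+1); matched 6.
No augmenting path remains; maximum matching = 6.
König certificate: {X1, X2, Y2, Y3, Y5, Y6} is a vertex cover of size 6 (every listed pair touches it), so no matching can be larger.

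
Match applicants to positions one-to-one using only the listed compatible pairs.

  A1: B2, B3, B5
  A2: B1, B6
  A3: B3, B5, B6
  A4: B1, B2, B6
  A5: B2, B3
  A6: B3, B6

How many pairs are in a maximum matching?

Unit-capacity flow: source→left, listed edges, right→sink; max matching = max flow.
Augmenting path A1→B2 (+1); matched 1.
Augmenting path A2→B1 (+1); matched 2.
Augmenting path A3→B3 (+1); matched 3.
Augmenting path A4→B6 (+1); matched 4.
Augmenting path A5→B2→A1→B5 (+1); matched 5.
No augmenting path remains; maximum matching = 5.
König certificate: {B1, B2, B3, B5, B6} is a vertex cover of size 5 (every listed pair touches it), so no matching can be larger.

5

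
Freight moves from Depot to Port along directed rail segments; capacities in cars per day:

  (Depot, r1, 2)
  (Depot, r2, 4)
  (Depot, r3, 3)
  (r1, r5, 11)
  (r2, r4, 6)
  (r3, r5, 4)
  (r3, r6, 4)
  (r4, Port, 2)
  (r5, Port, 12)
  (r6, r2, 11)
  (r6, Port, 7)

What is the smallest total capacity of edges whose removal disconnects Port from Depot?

Augment Depot→r1→r5→Port: bottleneck 2, flow now 2.
Augment Depot→r2→r4→Port: bottleneck 2, flow now 4.
Augment Depot→r3→r5→Port: bottleneck 3, flow now 7.
No augmenting path remains; maximum flow = 7.
By max-flow min-cut, the minimum cut capacity equals the max flow.
In the residual graph, reachable from Depot: {Depot, r2, r4}.
Min-cut edges: Depot→r1 (2), Depot→r3 (3), r4→Port (2); capacity 2 + 3 + 2 = 7.

7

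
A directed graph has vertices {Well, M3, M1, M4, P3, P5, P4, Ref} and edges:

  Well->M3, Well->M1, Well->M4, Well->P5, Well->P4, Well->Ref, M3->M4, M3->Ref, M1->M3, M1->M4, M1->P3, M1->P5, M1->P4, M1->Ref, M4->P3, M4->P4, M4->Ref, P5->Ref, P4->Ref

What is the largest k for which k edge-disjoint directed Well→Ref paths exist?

Assign every edge capacity 1; by Menger, the answer equals the max flow.
Path Well→Ref (+1); total 1.
Path Well→M3→Ref (+1); total 2.
Path Well→M1→Ref (+1); total 3.
Path Well→M4→Ref (+1); total 4.
Path Well→P5→Ref (+1); total 5.
Path Well→P4→Ref (+1); total 6.
No residual Well→Ref path; max flow = 6.
Certifying cut of size 6: {Well→M1, Well→M3, Well→M4, Well→P4, Well→P5, Well→Ref}.

6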